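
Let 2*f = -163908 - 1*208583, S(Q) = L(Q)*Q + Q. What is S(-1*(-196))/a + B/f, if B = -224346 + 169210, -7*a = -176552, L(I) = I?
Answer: 30036774897/16441007758 ≈ 1.8269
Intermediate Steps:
S(Q) = Q + Q² (S(Q) = Q*Q + Q = Q² + Q = Q + Q²)
a = 176552/7 (a = -⅐*(-176552) = 176552/7 ≈ 25222.)
f = -372491/2 (f = (-163908 - 1*208583)/2 = (-163908 - 208583)/2 = (½)*(-372491) = -372491/2 ≈ -1.8625e+5)
B = -55136
S(-1*(-196))/a + B/f = ((-1*(-196))*(1 - 1*(-196)))/(176552/7) - 55136/(-372491/2) = (196*(1 + 196))*(7/176552) - 55136*(-2/372491) = (196*197)*(7/176552) + 110272/372491 = 38612*(7/176552) + 110272/372491 = 67571/44138 + 110272/372491 = 30036774897/16441007758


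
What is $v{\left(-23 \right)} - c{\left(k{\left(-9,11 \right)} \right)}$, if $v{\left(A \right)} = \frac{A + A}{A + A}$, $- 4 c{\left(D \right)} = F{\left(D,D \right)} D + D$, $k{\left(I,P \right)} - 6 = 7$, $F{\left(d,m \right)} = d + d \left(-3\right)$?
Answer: $- \frac{321}{4} \approx -80.25$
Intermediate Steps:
$F{\left(d,m \right)} = - 2 d$ ($F{\left(d,m \right)} = d - 3 d = - 2 d$)
$k{\left(I,P \right)} = 13$ ($k{\left(I,P \right)} = 6 + 7 = 13$)
$c{\left(D \right)} = \frac{D^{2}}{2} - \frac{D}{4}$ ($c{\left(D \right)} = - \frac{- 2 D D + D}{4} = - \frac{- 2 D^{2} + D}{4} = - \frac{D - 2 D^{2}}{4} = \frac{D^{2}}{2} - \frac{D}{4}$)
$v{\left(A \right)} = 1$ ($v{\left(A \right)} = \frac{2 A}{2 A} = 2 A \frac{1}{2 A} = 1$)
$v{\left(-23 \right)} - c{\left(k{\left(-9,11 \right)} \right)} = 1 - \frac{1}{4} \cdot 13 \left(-1 + 2 \cdot 13\right) = 1 - \frac{1}{4} \cdot 13 \left(-1 + 26\right) = 1 - \frac{1}{4} \cdot 13 \cdot 25 = 1 - \frac{325}{4} = - \frac{321}{4}$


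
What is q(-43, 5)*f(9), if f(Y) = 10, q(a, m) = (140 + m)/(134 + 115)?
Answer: 1450/249 ≈ 5.8233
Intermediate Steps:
q(a, m) = 140/249 + m/249 (q(a, m) = (140 + m)/249 = (140 + m)*(1/249) = 140/249 + m/249)
q(-43, 5)*f(9) = (140/249 + (1/249)*5)*10 = (140/249 + 5/249)*10 = (145/249)*10 = 1450/249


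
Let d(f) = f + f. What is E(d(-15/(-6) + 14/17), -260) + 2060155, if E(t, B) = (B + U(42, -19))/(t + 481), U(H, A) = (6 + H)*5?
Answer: 1707868461/829 ≈ 2.0602e+6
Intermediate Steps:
U(H, A) = 30 + 5*H
d(f) = 2*f
E(t, B) = (240 + B)/(481 + t) (E(t, B) = (B + (30 + 5*42))/(t + 481) = (B + (30 + 210))/(481 + t) = (B + 240)/(481 + t) = (240 + B)/(481 + t))
E(d(-15/(-6) + 14/17), -260) + 2060155 = (240 - 260)/(481 + 2*(-15/(-6) + 14/17)) + 2060155 = -20/(481 + 2*(-15*(-⅙) + 14*(1/17))) + 2060155 = -20/(481 + 2*(5/2 + 14/17)) + 2060155 = -20/(481 + 2*(113/34)) + 2060155 = -20/(481 + 113/17) + 2060155 = -20/(8290/17) + 2060155 = (17/8290)*(-20) + 2060155 = -34/829 + 2060155 = 1707868461/829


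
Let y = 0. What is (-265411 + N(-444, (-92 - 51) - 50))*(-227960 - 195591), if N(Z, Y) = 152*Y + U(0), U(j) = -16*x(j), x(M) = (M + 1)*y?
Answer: 124840386597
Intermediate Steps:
x(M) = 0 (x(M) = (M + 1)*0 = (1 + M)*0 = 0)
U(j) = 0 (U(j) = -16*0 = 0)
N(Z, Y) = 152*Y (N(Z, Y) = 152*Y + 0 = 152*Y)
(-265411 + N(-444, (-92 - 51) - 50))*(-227960 - 195591) = (-265411 + 152*((-92 - 51) - 50))*(-227960 - 195591) = (-265411 + 152*(-143 - 50))*(-423551) = (-265411 + 152*(-193))*(-423551) = (-265411 - 29336)*(-423551) = -294747*(-423551) = 124840386597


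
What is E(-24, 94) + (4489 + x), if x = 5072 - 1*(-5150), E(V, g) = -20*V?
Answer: 15191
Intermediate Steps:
x = 10222 (x = 5072 + 5150 = 10222)
E(-24, 94) + (4489 + x) = -20*(-24) + (4489 + 10222) = 480 + 14711 = 15191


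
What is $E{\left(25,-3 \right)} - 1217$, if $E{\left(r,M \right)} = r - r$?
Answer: $-1217$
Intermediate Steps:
$E{\left(r,M \right)} = 0$
$E{\left(25,-3 \right)} - 1217 = 0 - 1217 = -1217$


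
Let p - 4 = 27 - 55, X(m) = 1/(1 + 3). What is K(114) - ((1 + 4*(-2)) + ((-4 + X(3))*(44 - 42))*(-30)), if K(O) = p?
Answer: -242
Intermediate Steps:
X(m) = 1/4
p = -24 (p = 4 + (27 - 55) = 4 - 28 = -24)
K(O) = -24
K(114) - ((1 + 4*(-2)) + ((-4 + X(3))*(44 - 42))*(-30)) = -24 - ((1 + 4*(-2)) + ((-4 + 1/4)*(44 - 42))*(-30)) = -24 - ((1 - 8) - 15/4*2*(-30)) = -24 - (-7 - 15/2*(-30)) = -24 - (-7 + 225) = -24 - 1*218 = -24 - 218 = -242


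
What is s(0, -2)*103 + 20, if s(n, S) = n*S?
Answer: 20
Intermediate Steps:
s(n, S) = S*n
s(0, -2)*103 + 20 = -2*0*103 + 20 = 0*103 + 20 = 0 + 20 = 20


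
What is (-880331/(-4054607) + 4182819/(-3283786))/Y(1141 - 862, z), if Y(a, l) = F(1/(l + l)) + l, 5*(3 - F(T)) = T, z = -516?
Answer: 36297680946634860/17622215983969230029 ≈ 0.0020598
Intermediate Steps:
F(T) = 3 - T/5
Y(a, l) = 3 + l - 1/(10*l) (Y(a, l) = (3 - 1/(5*(l + l))) + l = (3 - 1/(2*l)/5) + l = (3 - 1/(10*l)) + l = 3 + l - 1/(10*l))
(-880331/(-4054607) + 4182819/(-3283786))/Y(1141 - 862, z) = (-880331/(-4054607) + 4182819/(-3283786))/(3 - 516 - ⅒/(-516)) = (-880331*(-1/4054607) + 4182819*(-1/3283786))/(3 - 516 - ⅒*(-1/516)) = (880331/4054607 - 4182819/3283786)/(3 - 516 + 1/5160) = -14068868583967/(13314461702102*(-2647079/5160)) = -14068868583967/13314461702102*(-5160/2647079) = 36297680946634860/17622215983969230029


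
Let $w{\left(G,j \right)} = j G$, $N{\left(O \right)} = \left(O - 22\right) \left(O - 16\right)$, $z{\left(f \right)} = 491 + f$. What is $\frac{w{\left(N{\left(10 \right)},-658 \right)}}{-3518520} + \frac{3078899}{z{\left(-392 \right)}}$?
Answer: $\frac{451382183321}{14513895} \approx 31100.0$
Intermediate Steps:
$N{\left(O \right)} = \left(-22 + O\right) \left(-16 + O\right)$
$w{\left(G,j \right)} = G j$
$\frac{w{\left(N{\left(10 \right)},-658 \right)}}{-3518520} + \frac{3078899}{z{\left(-392 \right)}} = \frac{\left(352 + 10^{2} - 380\right) \left(-658\right)}{-3518520} + \frac{3078899}{491 - 392} = \left(352 + 100 - 380\right) \left(-658\right) \left(- \frac{1}{3518520}\right) + \frac{3078899}{99} = 72 \left(-658\right) \left(- \frac{1}{3518520}\right) + 3078899 \cdot \frac{1}{99} = \left(-47376\right) \left(- \frac{1}{3518520}\right) + \frac{3078899}{99} = \frac{1974}{146605} + \frac{3078899}{99} = \frac{451382183321}{14513895}$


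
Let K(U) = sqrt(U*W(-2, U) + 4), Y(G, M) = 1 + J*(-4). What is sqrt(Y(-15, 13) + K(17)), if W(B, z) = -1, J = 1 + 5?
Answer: sqrt(-23 + I*sqrt(13)) ≈ 0.37476 + 4.8105*I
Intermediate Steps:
J = 6
Y(G, M) = -23 (Y(G, M) = 1 + 6*(-4) = 1 - 24 = -23)
K(U) = sqrt(4 - U) (K(U) = sqrt(U*(-1) + 4) = sqrt(-U + 4) = sqrt(4 - U))
sqrt(Y(-15, 13) + K(17)) = sqrt(-23 + sqrt(4 - 1*17)) = sqrt(-23 + sqrt(4 - 17)) = sqrt(-23 + sqrt(-13)) = sqrt(-23 + I*sqrt(13))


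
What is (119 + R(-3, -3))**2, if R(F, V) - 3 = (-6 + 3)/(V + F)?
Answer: 60025/4 ≈ 15006.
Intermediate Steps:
R(F, V) = 3 - 3/(F + V) (R(F, V) = 3 + (-6 + 3)/(V + F) = 3 - 3/(F + V))
(119 + R(-3, -3))**2 = (119 + 3*(-1 - 3 - 3)/(-3 - 3))**2 = (119 + 3*(-7)/(-6))**2 = (119 + 3*(-1/6)*(-7))**2 = (119 + 7/2)**2 = (245/2)**2 = 60025/4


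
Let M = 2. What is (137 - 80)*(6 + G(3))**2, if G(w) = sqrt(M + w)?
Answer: 2337 + 684*sqrt(5) ≈ 3866.5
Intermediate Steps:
G(w) = sqrt(2 + w)
(137 - 80)*(6 + G(3))**2 = (137 - 80)*(6 + sqrt(2 + 3))**2 = 57*(6 + sqrt(5))**2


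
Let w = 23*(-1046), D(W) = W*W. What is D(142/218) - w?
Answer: 285838139/11881 ≈ 24058.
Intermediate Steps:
D(W) = W²
w = -24058
D(142/218) - w = (142/218)² - 1*(-24058) = (142*(1/218))² + 24058 = (71/109)² + 24058 = 5041/11881 + 24058 = 285838139/11881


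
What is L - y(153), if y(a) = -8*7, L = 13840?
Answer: 13896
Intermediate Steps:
y(a) = -56
L - y(153) = 13840 - 1*(-56) = 13840 + 56 = 13896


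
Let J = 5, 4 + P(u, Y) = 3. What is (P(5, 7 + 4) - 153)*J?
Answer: -770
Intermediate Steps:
P(u, Y) = -1 (P(u, Y) = -4 + 3 = -1)
(P(5, 7 + 4) - 153)*J = (-1 - 153)*5 = -154*5 = -770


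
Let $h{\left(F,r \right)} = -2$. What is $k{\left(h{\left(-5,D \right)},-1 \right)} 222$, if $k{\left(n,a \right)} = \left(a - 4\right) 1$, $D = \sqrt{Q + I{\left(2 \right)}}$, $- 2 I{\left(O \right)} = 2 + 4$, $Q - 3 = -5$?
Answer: $-1110$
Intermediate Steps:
$Q = -2$ ($Q = 3 - 5 = -2$)
$I{\left(O \right)} = -3$ ($I{\left(O \right)} = - \frac{2 + 4}{2} = \left(- \frac{1}{2}\right) 6 = -3$)
$D = i \sqrt{5}$ ($D = \sqrt{-2 - 3} = \sqrt{-5} = i \sqrt{5} \approx 2.2361 i$)
$k{\left(n,a \right)} = -4 + a$ ($k{\left(n,a \right)} = \left(-4 + a\right) 1 = -4 + a$)
$k{\left(h{\left(-5,D \right)},-1 \right)} 222 = \left(-4 - 1\right) 222 = \left(-5\right) 222 = -1110$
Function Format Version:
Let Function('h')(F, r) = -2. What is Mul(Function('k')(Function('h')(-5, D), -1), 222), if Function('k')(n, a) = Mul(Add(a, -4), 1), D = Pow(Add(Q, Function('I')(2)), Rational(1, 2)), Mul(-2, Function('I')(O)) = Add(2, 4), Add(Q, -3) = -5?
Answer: -1110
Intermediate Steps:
Q = -2 (Q = Add(3, -5) = -2)
Function('I')(O) = -3 (Function('I')(O) = Mul(Rational(-1, 2), Add(2, 4)) = Mul(Rational(-1, 2), 6) = -3)
D = Mul(I, Pow(5, Rational(1, 2))) (D = Pow(Add(-2, -3), Rational(1, 2)) = Pow(-5, Rational(1, 2)) = Mul(I, Pow(5, Rational(1, 2))) ≈ Mul(2.2361, I))
Function('k')(n, a) = Add(-4, a) (Function('k')(n, a) = Mul(Add(-4, a), 1) = Add(-4, a))
Mul(Function('k')(Function('h')(-5, D), -1), 222) = Mul(Add(-4, -1), 222) = Mul(-5, 222) = -1110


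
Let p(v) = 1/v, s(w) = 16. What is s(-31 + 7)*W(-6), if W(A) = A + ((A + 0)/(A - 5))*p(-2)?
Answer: -1104/11 ≈ -100.36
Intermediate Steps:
W(A) = A - A/(2*(-5 + A)) (W(A) = A + ((A + 0)/(A - 5))/(-2) = A + (A/(-5 + A))*(-½) = A - A/(2*(-5 + A)))
s(-31 + 7)*W(-6) = 16*((½)*(-6)*(-11 + 2*(-6))/(-5 - 6)) = 16*((½)*(-6)*(-11 - 12)/(-11)) = 16*((½)*(-6)*(-1/11)*(-23)) = 16*(-69/11) = -1104/11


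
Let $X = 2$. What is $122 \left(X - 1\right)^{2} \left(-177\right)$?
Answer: $-21594$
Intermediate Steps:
$122 \left(X - 1\right)^{2} \left(-177\right) = 122 \left(2 - 1\right)^{2} \left(-177\right) = 122 \cdot 1^{2} \left(-177\right) = 122 \cdot 1 \left(-177\right) = 122 \left(-177\right) = -21594$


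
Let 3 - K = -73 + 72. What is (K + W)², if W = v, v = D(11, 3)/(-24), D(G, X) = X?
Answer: 961/64 ≈ 15.016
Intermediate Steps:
v = -⅛ (v = 3/(-24) = 3*(-1/24) = -⅛ ≈ -0.12500)
W = -⅛ ≈ -0.12500
K = 4 (K = 3 - (-73 + 72) = 3 - 1*(-1) = 3 + 1 = 4)
(K + W)² = (4 - ⅛)² = (31/8)² = 961/64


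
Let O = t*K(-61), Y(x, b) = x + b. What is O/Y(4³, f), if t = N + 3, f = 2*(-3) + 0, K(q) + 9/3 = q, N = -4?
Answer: 32/29 ≈ 1.1034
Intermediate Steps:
K(q) = -3 + q
f = -6 (f = -6 + 0 = -6)
t = -1 (t = -4 + 3 = -1)
Y(x, b) = b + x
O = 64 (O = -(-3 - 61) = -1*(-64) = 64)
O/Y(4³, f) = 64/(-6 + 4³) = 64/(-6 + 64) = 64/58 = 64*(1/58) = 32/29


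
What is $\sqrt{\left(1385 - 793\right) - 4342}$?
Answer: $25 i \sqrt{6} \approx 61.237 i$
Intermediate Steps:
$\sqrt{\left(1385 - 793\right) - 4342} = \sqrt{592 - 4342} = \sqrt{-3750} = 25 i \sqrt{6}$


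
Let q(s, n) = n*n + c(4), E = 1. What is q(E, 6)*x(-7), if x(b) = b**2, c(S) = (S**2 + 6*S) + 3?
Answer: 3871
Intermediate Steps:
c(S) = 3 + S**2 + 6*S
q(s, n) = 43 + n**2 (q(s, n) = n*n + (3 + 4**2 + 6*4) = n**2 + (3 + 16 + 24) = n**2 + 43 = 43 + n**2)
q(E, 6)*x(-7) = (43 + 6**2)*(-7)**2 = (43 + 36)*49 = 79*49 = 3871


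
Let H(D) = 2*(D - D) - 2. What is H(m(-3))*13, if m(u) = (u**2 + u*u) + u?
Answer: -26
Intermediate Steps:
m(u) = u + 2*u**2 (m(u) = (u**2 + u**2) + u = 2*u**2 + u = u + 2*u**2)
H(D) = -2 (H(D) = 2*0 - 2 = 0 - 2 = -2)
H(m(-3))*13 = -2*13 = -26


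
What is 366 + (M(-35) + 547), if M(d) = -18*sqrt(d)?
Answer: 913 - 18*I*sqrt(35) ≈ 913.0 - 106.49*I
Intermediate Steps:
366 + (M(-35) + 547) = 366 + (-18*I*sqrt(35) + 547) = 366 + (547 - 18*I*sqrt(35)) = 913 - 18*I*sqrt(35)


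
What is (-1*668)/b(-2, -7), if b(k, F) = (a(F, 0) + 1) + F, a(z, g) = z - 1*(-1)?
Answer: 167/3 ≈ 55.667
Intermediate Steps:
a(z, g) = 1 + z (a(z, g) = z + 1 = 1 + z)
b(k, F) = 2 + 2*F (b(k, F) = ((1 + F) + 1) + F = (2 + F) + F = 2 + 2*F)
(-1*668)/b(-2, -7) = (-1*668)/(2 + 2*(-7)) = -668/(2 - 14) = -668/(-12) = -668*(-1/12) = 167/3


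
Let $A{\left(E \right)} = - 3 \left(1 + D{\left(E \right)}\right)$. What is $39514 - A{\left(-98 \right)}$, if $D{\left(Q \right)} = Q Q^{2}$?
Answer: $-2784059$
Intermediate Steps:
$D{\left(Q \right)} = Q^{3}$
$A{\left(E \right)} = -3 - 3 E^{3}$ ($A{\left(E \right)} = - 3 \left(1 + E^{3}\right) = -3 - 3 E^{3}$)
$39514 - A{\left(-98 \right)} = 39514 - \left(-3 - 3 \left(-98\right)^{3}\right) = 39514 - \left(-3 - -2823576\right) = 39514 - \left(-3 + 2823576\right) = 39514 - 2823573 = -2784059$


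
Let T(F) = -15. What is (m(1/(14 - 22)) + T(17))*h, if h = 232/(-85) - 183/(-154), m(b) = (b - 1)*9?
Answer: 4054773/104720 ≈ 38.720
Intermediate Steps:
m(b) = -9 + 9*b (m(b) = (-1 + b)*9 = -9 + 9*b)
h = -20173/13090 (h = 232*(-1/85) - 183*(-1/154) = -232/85 + 183/154 = -20173/13090 ≈ -1.5411)
(m(1/(14 - 22)) + T(17))*h = ((-9 + 9/(14 - 22)) - 15)*(-20173/13090) = ((-9 + 9/(-8)) - 15)*(-20173/13090) = ((-9 + 9*(-⅛)) - 15)*(-20173/13090) = ((-9 - 9/8) - 15)*(-20173/13090) = (-81/8 - 15)*(-20173/13090) = -201/8*(-20173/13090) = 4054773/104720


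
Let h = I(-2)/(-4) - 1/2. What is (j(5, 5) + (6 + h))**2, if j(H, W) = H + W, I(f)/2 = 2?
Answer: 841/4 ≈ 210.25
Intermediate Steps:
I(f) = 4 (I(f) = 2*2 = 4)
h = -3/2 (h = 4/(-4) - 1/2 = 4*(-1/4) - 1*1/2 = -1 - 1/2 = -3/2 ≈ -1.5000)
(j(5, 5) + (6 + h))**2 = ((5 + 5) + (6 - 3/2))**2 = (10 + 9/2)**2 = (29/2)**2 = 841/4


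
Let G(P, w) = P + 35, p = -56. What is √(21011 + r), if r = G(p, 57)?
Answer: √20990 ≈ 144.88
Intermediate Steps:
G(P, w) = 35 + P
r = -21 (r = 35 - 56 = -21)
√(21011 + r) = √(21011 - 21) = √20990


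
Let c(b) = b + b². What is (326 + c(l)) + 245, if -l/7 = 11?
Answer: 6423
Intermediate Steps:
l = -77 (l = -7*11 = -77)
(326 + c(l)) + 245 = (326 - 77*(1 - 77)) + 245 = (326 - 77*(-76)) + 245 = (326 + 5852) + 245 = 6178 + 245 = 6423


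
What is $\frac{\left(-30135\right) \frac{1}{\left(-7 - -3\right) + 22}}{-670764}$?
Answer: $\frac{10045}{4024584} \approx 0.0024959$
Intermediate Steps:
$\frac{\left(-30135\right) \frac{1}{\left(-7 - -3\right) + 22}}{-670764} = - \frac{30135}{\left(-7 + 3\right) + 22} \left(- \frac{1}{670764}\right) = - \frac{30135}{-4 + 22} \left(- \frac{1}{670764}\right) = - \frac{30135}{18} \left(- \frac{1}{670764}\right) = \left(-30135\right) \frac{1}{18} \left(- \frac{1}{670764}\right) = \left(- \frac{10045}{6}\right) \left(- \frac{1}{670764}\right) = \frac{10045}{4024584}$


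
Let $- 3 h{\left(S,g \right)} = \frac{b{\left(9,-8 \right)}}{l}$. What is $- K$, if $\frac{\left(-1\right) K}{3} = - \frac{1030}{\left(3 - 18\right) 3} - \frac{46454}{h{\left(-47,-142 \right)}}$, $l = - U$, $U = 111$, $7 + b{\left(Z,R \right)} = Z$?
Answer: $- \frac{69611113}{3} \approx -2.3204 \cdot 10^{7}$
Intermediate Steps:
$b{\left(Z,R \right)} = -7 + Z$
$l = -111$ ($l = \left(-1\right) 111 = -111$)
$h{\left(S,g \right)} = \frac{2}{333}$ ($h{\left(S,g \right)} = - \frac{\left(-7 + 9\right) \frac{1}{-111}}{3} = - \frac{2 \left(- \frac{1}{111}\right)}{3} = \left(- \frac{1}{3}\right) \left(- \frac{2}{111}\right) = \frac{2}{333}$)
$K = \frac{69611113}{3}$ ($K = - 3 \left(- \frac{1030}{\left(3 - 18\right) 3} - \frac{46454}{\frac{2}{333}}\right) = - 3 \left(- \frac{1030}{\left(-15\right) 3} - 7734591\right) = - 3 \left(- \frac{1030}{-45} - 7734591\right) = - 3 \left(\left(-1030\right) \left(- \frac{1}{45}\right) - 7734591\right) = - 3 \left(\frac{206}{9} - 7734591\right) = \left(-3\right) \left(- \frac{69611113}{9}\right) = \frac{69611113}{3} \approx 2.3204 \cdot 10^{7}$)
$- K = \left(-1\right) \frac{69611113}{3} = - \frac{69611113}{3}$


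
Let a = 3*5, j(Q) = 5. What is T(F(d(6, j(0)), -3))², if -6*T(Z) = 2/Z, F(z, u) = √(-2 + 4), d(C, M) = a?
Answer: 1/18 ≈ 0.055556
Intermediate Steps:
a = 15
d(C, M) = 15
F(z, u) = √2
T(Z) = -1/(3*Z)
T(F(d(6, j(0)), -3))² = (-√2/2/3)² = (-√2/6)² = 1/18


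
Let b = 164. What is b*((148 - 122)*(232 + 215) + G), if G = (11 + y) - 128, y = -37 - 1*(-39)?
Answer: 1887148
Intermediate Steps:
y = 2 (y = -37 + 39 = 2)
G = -115 (G = (11 + 2) - 128 = 13 - 128 = -115)
b*((148 - 122)*(232 + 215) + G) = 164*((148 - 122)*(232 + 215) - 115) = 164*(26*447 - 115) = 164*(11622 - 115) = 164*11507 = 1887148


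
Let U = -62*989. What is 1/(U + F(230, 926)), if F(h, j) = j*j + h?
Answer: 1/796388 ≈ 1.2557e-6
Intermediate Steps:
F(h, j) = h + j² (F(h, j) = j² + h = h + j²)
U = -61318
1/(U + F(230, 926)) = 1/(-61318 + (230 + 926²)) = 1/(-61318 + (230 + 857476)) = 1/(-61318 + 857706) = 1/796388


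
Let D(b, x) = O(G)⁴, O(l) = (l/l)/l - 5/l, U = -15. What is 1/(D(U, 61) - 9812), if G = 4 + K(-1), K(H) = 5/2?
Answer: -28561/280236436 ≈ -0.00010192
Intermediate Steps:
K(H) = 5/2 (K(H) = 5*(½) = 5/2)
G = 13/2 (G = 4 + 5/2 = 13/2 ≈ 6.5000)
O(l) = -4/l (O(l) = 1/l - 5/l = -4/l)
D(b, x) = 4096/28561 (D(b, x) = (-4/13/2)⁴ = (-4*2/13)⁴ = (-8/13)⁴ = 4096/28561)
1/(D(U, 61) - 9812) = 1/(4096/28561 - 9812) = 1/(-280236436/28561) = -28561/280236436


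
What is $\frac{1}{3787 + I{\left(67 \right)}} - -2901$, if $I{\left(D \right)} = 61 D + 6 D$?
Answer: $\frac{24008677}{8276} \approx 2901.0$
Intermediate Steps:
$I{\left(D \right)} = 67 D$
$\frac{1}{3787 + I{\left(67 \right)}} - -2901 = \frac{1}{3787 + 67 \cdot 67} - -2901 = \frac{1}{3787 + 4489} + 2901 = \frac{1}{8276} + 2901 = \frac{24008677}{8276}$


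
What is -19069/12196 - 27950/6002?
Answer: -227665169/36600196 ≈ -6.2203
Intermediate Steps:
-19069/12196 - 27950/6002 = -19069*1/12196 - 27950*1/6002 = -19069/12196 - 13975/3001 = -227665169/36600196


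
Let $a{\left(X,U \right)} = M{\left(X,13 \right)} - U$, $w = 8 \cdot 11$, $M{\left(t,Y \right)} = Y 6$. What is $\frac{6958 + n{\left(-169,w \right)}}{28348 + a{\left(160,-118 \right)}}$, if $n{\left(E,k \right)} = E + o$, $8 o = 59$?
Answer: $\frac{54371}{228352} \approx 0.2381$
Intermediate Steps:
$M{\left(t,Y \right)} = 6 Y$
$w = 88$
$o = \frac{59}{8}$ ($o = \frac{1}{8} \cdot 59 = \frac{59}{8} \approx 7.375$)
$a{\left(X,U \right)} = 78 - U$ ($a{\left(X,U \right)} = 6 \cdot 13 - U = 78 - U$)
$n{\left(E,k \right)} = \frac{59}{8} + E$ ($n{\left(E,k \right)} = E + \frac{59}{8} = \frac{59}{8} + E$)
$\frac{6958 + n{\left(-169,w \right)}}{28348 + a{\left(160,-118 \right)}} = \frac{6958 + \left(\frac{59}{8} - 169\right)}{28348 + \left(78 - -118\right)} = \frac{6958 - \frac{1293}{8}}{28348 + \left(78 + 118\right)} = \frac{54371}{8 \left(28348 + 196\right)} = \frac{54371}{8 \cdot 28544} = \frac{54371}{8} \cdot \frac{1}{28544} = \frac{54371}{228352}$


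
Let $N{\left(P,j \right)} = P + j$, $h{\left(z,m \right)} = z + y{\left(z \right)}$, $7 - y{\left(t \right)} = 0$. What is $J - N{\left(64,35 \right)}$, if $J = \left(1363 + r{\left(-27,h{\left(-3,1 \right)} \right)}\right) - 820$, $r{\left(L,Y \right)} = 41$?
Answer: $485$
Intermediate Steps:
$y{\left(t \right)} = 7$ ($y{\left(t \right)} = 7 - 0 = 7 + 0 = 7$)
$h{\left(z,m \right)} = 7 + z$ ($h{\left(z,m \right)} = z + 7 = 7 + z$)
$J = 584$ ($J = \left(1363 + 41\right) - 820 = 1404 - 820 = 584$)
$J - N{\left(64,35 \right)} = 584 - \left(64 + 35\right) = 584 - 99 = 485$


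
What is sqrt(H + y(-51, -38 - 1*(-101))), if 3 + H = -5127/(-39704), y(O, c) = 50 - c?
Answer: I*sqrt(6254739862)/19852 ≈ 3.9838*I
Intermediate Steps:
H = -113985/39704 (H = -3 - 5127/(-39704) = -3 - 5127*(-1/39704) = -3 + 5127/39704 = -113985/39704 ≈ -2.8709)
sqrt(H + y(-51, -38 - 1*(-101))) = sqrt(-113985/39704 + (50 - (-38 - 1*(-101)))) = sqrt(-113985/39704 + (50 - (-38 + 101))) = sqrt(-113985/39704 + (50 - 1*63)) = sqrt(-113985/39704 + (50 - 63)) = sqrt(-113985/39704 - 13) = sqrt(-630137/39704) = I*sqrt(6254739862)/19852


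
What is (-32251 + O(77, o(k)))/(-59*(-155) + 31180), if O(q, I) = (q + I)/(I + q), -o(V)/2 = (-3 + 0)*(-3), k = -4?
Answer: -1290/1613 ≈ -0.79975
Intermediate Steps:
o(V) = -18 (o(V) = -2*(-3 + 0)*(-3) = -(-6)*(-3) = -2*9 = -18)
O(q, I) = 1 (O(q, I) = (I + q)/(I + q) = 1)
(-32251 + O(77, o(k)))/(-59*(-155) + 31180) = (-32251 + 1)/(-59*(-155) + 31180) = -32250/(9145 + 31180) = -32250/40325 = -32250*1/40325 = -1290/1613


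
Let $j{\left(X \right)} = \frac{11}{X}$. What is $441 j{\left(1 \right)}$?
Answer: $4851$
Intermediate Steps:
$441 j{\left(1 \right)} = 441 \cdot \frac{11}{1} = 441 \cdot 11 \cdot 1 = 441 \cdot 11 = 4851$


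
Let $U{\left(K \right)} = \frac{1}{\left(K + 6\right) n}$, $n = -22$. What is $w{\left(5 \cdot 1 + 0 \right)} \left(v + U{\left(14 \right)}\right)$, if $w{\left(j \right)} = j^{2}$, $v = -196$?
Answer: $- \frac{431205}{88} \approx -4900.1$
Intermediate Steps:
$U{\left(K \right)} = - \frac{1}{22 \left(6 + K\right)}$ ($U{\left(K \right)} = \frac{1}{\left(K + 6\right) \left(-22\right)} = \frac{1}{6 + K} \left(- \frac{1}{22}\right) = - \frac{1}{22 \left(6 + K\right)}$)
$w{\left(5 \cdot 1 + 0 \right)} \left(v + U{\left(14 \right)}\right) = \left(5 \cdot 1 + 0\right)^{2} \left(-196 - \frac{1}{132 + 22 \cdot 14}\right) = \left(5 + 0\right)^{2} \left(-196 - \frac{1}{132 + 308}\right) = 5^{2} \left(-196 - \frac{1}{440}\right) = 25 \left(-196 - \frac{1}{440}\right) = 25 \left(- \frac{86241}{440}\right) = - \frac{431205}{88}$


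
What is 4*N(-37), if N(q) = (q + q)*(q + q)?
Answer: 21904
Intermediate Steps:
N(q) = 4*q² (N(q) = (2*q)*(2*q) = 4*q²)
4*N(-37) = 4*(4*(-37)²) = 4*(4*1369) = 4*5476 = 21904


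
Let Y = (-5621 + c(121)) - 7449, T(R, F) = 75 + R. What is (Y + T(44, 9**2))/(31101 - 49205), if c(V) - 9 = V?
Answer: 12821/18104 ≈ 0.70819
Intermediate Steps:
c(V) = 9 + V
Y = -12940 (Y = (-5621 + (9 + 121)) - 7449 = (-5621 + 130) - 7449 = -5491 - 7449 = -12940)
(Y + T(44, 9**2))/(31101 - 49205) = (-12940 + (75 + 44))/(31101 - 49205) = (-12940 + 119)/(-18104) = -12821*(-1/18104) = 12821/18104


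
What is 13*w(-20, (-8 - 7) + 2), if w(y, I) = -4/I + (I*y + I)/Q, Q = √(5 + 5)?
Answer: 4 + 3211*√10/10 ≈ 1019.4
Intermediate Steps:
Q = √10 ≈ 3.1623
w(y, I) = -4/I + √10*(I + I*y)/10 (w(y, I) = -4/I + (I*y + I)/(√10) = -4/I + (I + I*y)*(√10/10) = -4/I + √10*(I + I*y)/10)
13*w(-20, (-8 - 7) + 2) = 13*((-40 + √10*((-8 - 7) + 2)²*(1 - 20))/(10*((-8 - 7) + 2))) = 13*((-40 + √10*(-15 + 2)²*(-19))/(10*(-15 + 2))) = 13*((⅒)*(-40 + √10*(-13)²*(-19))/(-13)) = 13*((⅒)*(-1/13)*(-40 + √10*169*(-19))) = 13*((⅒)*(-1/13)*(-40 - 3211*√10)) = 13*(4/13 + 247*√10/10) = 4 + 3211*√10/10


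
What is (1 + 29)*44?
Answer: 1320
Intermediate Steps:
(1 + 29)*44 = 30*44 = 1320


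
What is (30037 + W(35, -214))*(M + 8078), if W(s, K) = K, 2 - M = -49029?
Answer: 1703161707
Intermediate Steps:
M = 49031 (M = 2 - 1*(-49029) = 2 + 49029 = 49031)
(30037 + W(35, -214))*(M + 8078) = (30037 - 214)*(49031 + 8078) = 29823*57109 = 1703161707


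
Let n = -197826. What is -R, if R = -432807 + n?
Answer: 630633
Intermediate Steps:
R = -630633 (R = -432807 - 197826 = -630633)
-R = -1*(-630633) = 630633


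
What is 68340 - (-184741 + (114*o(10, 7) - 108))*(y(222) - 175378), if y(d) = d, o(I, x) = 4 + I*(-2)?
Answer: -32696827648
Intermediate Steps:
o(I, x) = 4 - 2*I
68340 - (-184741 + (114*o(10, 7) - 108))*(y(222) - 175378) = 68340 - (-184741 + (114*(4 - 2*10) - 108))*(222 - 175378) = 68340 - (-184741 + (114*(4 - 20) - 108))*(-175156) = 68340 - (-184741 + (114*(-16) - 108))*(-175156) = 68340 - (-184741 + (-1824 - 108))*(-175156) = 68340 - (-184741 - 1932)*(-175156) = 68340 - (-186673)*(-175156) = 68340 - 1*32696895988 = 68340 - 32696895988 = -32696827648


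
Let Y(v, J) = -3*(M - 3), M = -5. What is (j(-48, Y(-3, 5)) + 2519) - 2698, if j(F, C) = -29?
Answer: -208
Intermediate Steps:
Y(v, J) = 24 (Y(v, J) = -3*(-5 - 3) = -3*(-8) = 24)
(j(-48, Y(-3, 5)) + 2519) - 2698 = (-29 + 2519) - 2698 = 2490 - 2698 = -208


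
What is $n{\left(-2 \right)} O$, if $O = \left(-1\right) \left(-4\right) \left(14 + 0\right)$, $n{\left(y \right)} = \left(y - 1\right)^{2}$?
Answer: $504$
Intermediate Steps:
$n{\left(y \right)} = \left(-1 + y\right)^{2}$
$O = 56$ ($O = 4 \cdot 14 = 56$)
$n{\left(-2 \right)} O = \left(-1 - 2\right)^{2} \cdot 56 = \left(-3\right)^{2} \cdot 56 = 9 \cdot 56 = 504$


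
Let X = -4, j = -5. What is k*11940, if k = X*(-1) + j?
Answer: -11940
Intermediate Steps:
k = -1 (k = -4*(-1) - 5 = 4 - 5 = -1)
k*11940 = -1*11940 = -11940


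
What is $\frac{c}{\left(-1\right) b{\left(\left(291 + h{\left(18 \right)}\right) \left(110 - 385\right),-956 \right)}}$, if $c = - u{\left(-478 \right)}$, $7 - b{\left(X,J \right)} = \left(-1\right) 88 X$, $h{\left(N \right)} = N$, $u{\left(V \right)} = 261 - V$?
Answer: $- \frac{739}{7477793} \approx -9.8826 \cdot 10^{-5}$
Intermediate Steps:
$b{\left(X,J \right)} = 7 + 88 X$ ($b{\left(X,J \right)} = 7 - \left(-1\right) 88 X = 7 - - 88 X = 7 + 88 X$)
$c = -739$ ($c = - (261 - -478) = - (261 + 478) = \left(-1\right) 739 = -739$)
$\frac{c}{\left(-1\right) b{\left(\left(291 + h{\left(18 \right)}\right) \left(110 - 385\right),-956 \right)}} = - \frac{739}{\left(-1\right) \left(7 + 88 \left(291 + 18\right) \left(110 - 385\right)\right)} = - \frac{739}{\left(-1\right) \left(7 + 88 \cdot 309 \left(-275\right)\right)} = - \frac{739}{\left(-1\right) \left(7 + 88 \left(-84975\right)\right)} = - \frac{739}{\left(-1\right) \left(7 - 7477800\right)} = - \frac{739}{\left(-1\right) \left(-7477793\right)} = - \frac{739}{7477793}$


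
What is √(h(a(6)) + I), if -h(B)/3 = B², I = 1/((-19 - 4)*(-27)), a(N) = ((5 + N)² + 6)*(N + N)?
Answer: I*√298560177003/207 ≈ 2639.6*I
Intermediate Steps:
a(N) = 2*N*(6 + (5 + N)²) (a(N) = (6 + (5 + N)²)*(2*N) = 2*N*(6 + (5 + N)²))
I = 1/621 (I = 1/(-23*(-27)) = 1/621 ≈ 0.0016103)
h(B) = -3*B²
√(h(a(6)) + I) = √(-3*144*(6 + (5 + 6)²)² + 1/621) = √(-3*144*(6 + 11²)² + 1/621) = √(-3*144*(6 + 121)² + 1/621) = √(-3*(2*6*127)² + 1/621) = √(-3*1524² + 1/621) = √(-3*2322576 + 1/621) = √(-6967728 + 1/621) = √(-4326959087/621) = I*√298560177003/207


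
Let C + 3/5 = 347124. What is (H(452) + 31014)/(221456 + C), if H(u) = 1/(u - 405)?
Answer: 7288295/133616159 ≈ 0.054546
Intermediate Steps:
H(u) = 1/(-405 + u)
C = 1735617/5 (C = -3/5 + 347124 = 1735617/5 ≈ 3.4712e+5)
(H(452) + 31014)/(221456 + C) = (1/(-405 + 452) + 31014)/(221456 + 1735617/5) = (1/47 + 31014)/(2842897/5) = (1/47 + 31014)*(5/2842897) = (1457659/47)*(5/2842897) = 7288295/133616159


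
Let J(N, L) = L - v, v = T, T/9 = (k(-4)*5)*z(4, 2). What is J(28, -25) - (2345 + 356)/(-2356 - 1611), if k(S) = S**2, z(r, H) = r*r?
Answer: -45796314/3967 ≈ -11544.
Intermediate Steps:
z(r, H) = r**2
T = 11520 (T = 9*(((-4)**2*5)*4**2) = 9*((16*5)*16) = 9*(80*16) = 9*1280 = 11520)
v = 11520
J(N, L) = -11520 + L (J(N, L) = L - 1*11520 = L - 11520 = -11520 + L)
J(28, -25) - (2345 + 356)/(-2356 - 1611) = (-11520 - 25) - (2345 + 356)/(-2356 - 1611) = -11545 - 2701/(-3967) = -11545 - 2701*(-1)/3967 = -11545 - 1*(-2701/3967) = -11545 + 2701/3967 = -45796314/3967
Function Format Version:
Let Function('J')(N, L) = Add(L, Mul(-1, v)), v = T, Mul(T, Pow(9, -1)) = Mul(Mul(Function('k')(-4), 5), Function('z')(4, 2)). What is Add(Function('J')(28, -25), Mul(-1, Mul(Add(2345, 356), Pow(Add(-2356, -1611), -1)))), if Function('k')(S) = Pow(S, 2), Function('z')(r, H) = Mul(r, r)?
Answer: Rational(-45796314, 3967) ≈ -11544.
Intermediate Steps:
Function('z')(r, H) = Pow(r, 2)
T = 11520 (T = Mul(9, Mul(Mul(Pow(-4, 2), 5), Pow(4, 2))) = Mul(9, Mul(Mul(16, 5), 16)) = Mul(9, Mul(80, 16)) = Mul(9, 1280) = 11520)
v = 11520
Function('J')(N, L) = Add(-11520, L) (Function('J')(N, L) = Add(L, Mul(-1, 11520)) = Add(L, -11520) = Add(-11520, L))
Add(Function('J')(28, -25), Mul(-1, Mul(Add(2345, 356), Pow(Add(-2356, -1611), -1)))) = Add(Add(-11520, -25), Mul(-1, Mul(Add(2345, 356), Pow(Add(-2356, -1611), -1)))) = Add(-11545, Mul(-1, Mul(2701, Pow(-3967, -1)))) = Add(-11545, Mul(-1, Mul(2701, Rational(-1, 3967)))) = Add(-11545, Mul(-1, Rational(-2701, 3967))) = Add(-11545, Rational(2701, 3967)) = Rational(-45796314, 3967)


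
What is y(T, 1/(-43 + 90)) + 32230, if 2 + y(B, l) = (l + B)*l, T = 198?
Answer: 71200959/2209 ≈ 32232.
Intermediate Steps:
y(B, l) = -2 + l*(B + l) (y(B, l) = -2 + (l + B)*l = -2 + (B + l)*l = -2 + l*(B + l))
y(T, 1/(-43 + 90)) + 32230 = (-2 + (1/(-43 + 90))² + 198/(-43 + 90)) + 32230 = (-2 + (1/47)² + 198/47) + 32230 = (-2 + (1/47)² + 198*(1/47)) + 32230 = (-2 + 1/2209 + 198/47) + 32230 = 4889/2209 + 32230 = 71200959/2209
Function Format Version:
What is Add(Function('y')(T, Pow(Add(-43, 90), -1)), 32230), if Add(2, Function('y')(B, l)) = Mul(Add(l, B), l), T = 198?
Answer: Rational(71200959, 2209) ≈ 32232.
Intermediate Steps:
Function('y')(B, l) = Add(-2, Mul(l, Add(B, l))) (Function('y')(B, l) = Add(-2, Mul(Add(l, B), l)) = Add(-2, Mul(Add(B, l), l)) = Add(-2, Mul(l, Add(B, l))))
Add(Function('y')(T, Pow(Add(-43, 90), -1)), 32230) = Add(Add(-2, Pow(Pow(Add(-43, 90), -1), 2), Mul(198, Pow(Add(-43, 90), -1))), 32230) = Add(Add(-2, Pow(Pow(47, -1), 2), Mul(198, Pow(47, -1))), 32230) = Add(Add(-2, Pow(Rational(1, 47), 2), Mul(198, Rational(1, 47))), 32230) = Add(Add(-2, Rational(1, 2209), Rational(198, 47)), 32230) = Add(Rational(4889, 2209), 32230) = Rational(71200959, 2209)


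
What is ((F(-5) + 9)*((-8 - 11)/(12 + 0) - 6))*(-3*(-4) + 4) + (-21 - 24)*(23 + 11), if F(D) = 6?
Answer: -3350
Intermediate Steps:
((F(-5) + 9)*((-8 - 11)/(12 + 0) - 6))*(-3*(-4) + 4) + (-21 - 24)*(23 + 11) = ((6 + 9)*((-8 - 11)/(12 + 0) - 6))*(-3*(-4) + 4) + (-21 - 24)*(23 + 11) = (15*(-19/12 - 6))*(12 + 4) - 45*34 = (15*(-19*1/12 - 6))*16 - 1530 = (15*(-19/12 - 6))*16 - 1530 = (15*(-91/12))*16 - 1530 = -455/4*16 - 1530 = -1820 - 1530 = -3350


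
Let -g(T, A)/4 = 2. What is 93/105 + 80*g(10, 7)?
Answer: -22369/35 ≈ -639.11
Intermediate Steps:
g(T, A) = -8 (g(T, A) = -4*2 = -8)
93/105 + 80*g(10, 7) = 93/105 + 80*(-8) = 93*(1/105) - 640 = 31/35 - 640 = -22369/35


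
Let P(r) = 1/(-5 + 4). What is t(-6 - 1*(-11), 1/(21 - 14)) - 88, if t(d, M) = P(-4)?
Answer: -89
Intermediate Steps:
P(r) = -1 (P(r) = 1/(-1) = -1)
t(d, M) = -1
t(-6 - 1*(-11), 1/(21 - 14)) - 88 = -1 - 88 = -89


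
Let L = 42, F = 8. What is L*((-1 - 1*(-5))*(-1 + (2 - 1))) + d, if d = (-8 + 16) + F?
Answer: 16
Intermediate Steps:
d = 16 (d = (-8 + 16) + 8 = 8 + 8 = 16)
L*((-1 - 1*(-5))*(-1 + (2 - 1))) + d = 42*((-1 - 1*(-5))*(-1 + (2 - 1))) + 16 = 42*((-1 + 5)*(-1 + 1)) + 16 = 42*(4*0) + 16 = 42*0 + 16 = 0 + 16 = 16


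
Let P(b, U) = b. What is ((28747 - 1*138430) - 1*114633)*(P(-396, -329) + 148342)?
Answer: -33186654936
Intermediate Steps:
((28747 - 1*138430) - 1*114633)*(P(-396, -329) + 148342) = ((28747 - 1*138430) - 1*114633)*(-396 + 148342) = ((28747 - 138430) - 114633)*147946 = (-109683 - 114633)*147946 = -224316*147946 = -33186654936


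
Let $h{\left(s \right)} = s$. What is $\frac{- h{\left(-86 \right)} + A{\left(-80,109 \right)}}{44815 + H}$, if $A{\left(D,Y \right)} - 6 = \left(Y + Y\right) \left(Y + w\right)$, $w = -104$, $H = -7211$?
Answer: $\frac{591}{18802} \approx 0.031433$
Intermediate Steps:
$A{\left(D,Y \right)} = 6 + 2 Y \left(-104 + Y\right)$ ($A{\left(D,Y \right)} = 6 + \left(Y + Y\right) \left(Y - 104\right) = 6 + 2 Y \left(-104 + Y\right)$)
$\frac{- h{\left(-86 \right)} + A{\left(-80,109 \right)}}{44815 + H} = \frac{\left(-1\right) \left(-86\right) + \left(6 - 22672 + 2 \cdot 109^{2}\right)}{44815 - 7211} = \frac{86 + \left(6 - 22672 + 2 \cdot 11881\right)}{37604} = \left(86 + \left(6 - 22672 + 23762\right)\right) \frac{1}{37604} = \left(86 + 1096\right) \frac{1}{37604} = 1182 \cdot \frac{1}{37604} = \frac{591}{18802}$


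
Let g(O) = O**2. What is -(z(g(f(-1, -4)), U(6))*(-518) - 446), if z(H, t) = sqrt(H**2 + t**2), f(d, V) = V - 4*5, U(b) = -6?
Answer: 446 + 3108*sqrt(9217) ≈ 2.9883e+5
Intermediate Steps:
f(d, V) = -20 + V (f(d, V) = V - 20 = -20 + V)
-(z(g(f(-1, -4)), U(6))*(-518) - 446) = -(sqrt(((-20 - 4)**2)**2 + (-6)**2)*(-518) - 446) = -(sqrt(((-24)**2)**2 + 36)*(-518) - 446) = -(sqrt(576**2 + 36)*(-518) - 446) = -(sqrt(331776 + 36)*(-518) - 446) = -(sqrt(331812)*(-518) - 446) = -((6*sqrt(9217))*(-518) - 446) = -(-3108*sqrt(9217) - 446) = -(-446 - 3108*sqrt(9217)) = 446 + 3108*sqrt(9217)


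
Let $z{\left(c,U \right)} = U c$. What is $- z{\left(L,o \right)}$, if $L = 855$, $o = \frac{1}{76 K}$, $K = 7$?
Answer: $- \frac{45}{28} \approx -1.6071$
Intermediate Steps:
$o = \frac{1}{532}$ ($o = \frac{1}{76 \cdot 7} = \frac{1}{532} \approx 0.0018797$)
$- z{\left(L,o \right)} = - \frac{855}{532} = \left(-1\right) \frac{45}{28} = - \frac{45}{28}$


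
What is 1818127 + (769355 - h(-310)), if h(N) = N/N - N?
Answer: 2587171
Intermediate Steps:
h(N) = 1 - N
1818127 + (769355 - h(-310)) = 1818127 + (769355 - (1 - 1*(-310))) = 1818127 + (769355 - (1 + 310)) = 1818127 + (769355 - 1*311) = 1818127 + (769355 - 311) = 1818127 + 769044 = 2587171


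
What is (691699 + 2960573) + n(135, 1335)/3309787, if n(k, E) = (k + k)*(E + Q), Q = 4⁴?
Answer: 12088242815634/3309787 ≈ 3.6523e+6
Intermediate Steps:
Q = 256
n(k, E) = 2*k*(256 + E) (n(k, E) = (k + k)*(E + 256) = (2*k)*(256 + E) = 2*k*(256 + E))
(691699 + 2960573) + n(135, 1335)/3309787 = (691699 + 2960573) + (2*135*(256 + 1335))/3309787 = 3652272 + (2*135*1591)*(1/3309787) = 3652272 + 429570*(1/3309787) = 3652272 + 429570/3309787 = 12088242815634/3309787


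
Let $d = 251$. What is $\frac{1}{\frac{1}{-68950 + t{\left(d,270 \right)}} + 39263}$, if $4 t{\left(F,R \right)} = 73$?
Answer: $\frac{275727}{10825869197} \approx 2.5469 \cdot 10^{-5}$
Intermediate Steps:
$t{\left(F,R \right)} = \frac{73}{4}$ ($t{\left(F,R \right)} = \frac{1}{4} \cdot 73 = \frac{73}{4}$)
$\frac{1}{\frac{1}{-68950 + t{\left(d,270 \right)}} + 39263} = \frac{1}{\frac{1}{-68950 + \frac{73}{4}} + 39263} = \frac{1}{\frac{1}{- \frac{275727}{4}} + 39263} = \frac{1}{- \frac{4}{275727} + 39263} = \frac{1}{\frac{10825869197}{275727}} = \frac{275727}{10825869197}$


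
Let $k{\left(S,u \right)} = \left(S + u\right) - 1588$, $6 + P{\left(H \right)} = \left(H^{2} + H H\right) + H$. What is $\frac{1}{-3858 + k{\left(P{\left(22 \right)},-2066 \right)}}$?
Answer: $- \frac{1}{6528} \approx -0.00015319$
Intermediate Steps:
$P{\left(H \right)} = -6 + H + 2 H^{2}$ ($P{\left(H \right)} = -6 + \left(\left(H^{2} + H H\right) + H\right) = -6 + \left(\left(H^{2} + H^{2}\right) + H\right) = -6 + \left(2 H^{2} + H\right) = -6 + \left(H + 2 H^{2}\right) = -6 + H + 2 H^{2}$)
$k{\left(S,u \right)} = -1588 + S + u$ ($k{\left(S,u \right)} = \left(S + u\right) - 1588 = -1588 + S + u$)
$\frac{1}{-3858 + k{\left(P{\left(22 \right)},-2066 \right)}} = \frac{1}{-3858 - 2670} = \frac{1}{-6528} = - \frac{1}{6528}$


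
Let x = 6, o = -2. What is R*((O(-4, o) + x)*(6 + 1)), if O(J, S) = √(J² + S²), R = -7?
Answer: -294 - 98*√5 ≈ -513.13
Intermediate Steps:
R*((O(-4, o) + x)*(6 + 1)) = -7*(√((-4)² + (-2)²) + 6)*(6 + 1) = -7*(√(16 + 4) + 6)*7 = -7*(√20 + 6)*7 = -7*(2*√5 + 6)*7 = -7*(6 + 2*√5)*7 = -7*(42 + 14*√5) = -294 - 98*√5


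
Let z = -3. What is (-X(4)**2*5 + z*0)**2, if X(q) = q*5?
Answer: 4000000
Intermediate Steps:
X(q) = 5*q
(-X(4)**2*5 + z*0)**2 = (-(5*4)**2*5 - 3*0)**2 = (-1*20**2*5 + 0)**2 = (-1*400*5 + 0)**2 = (-400*5 + 0)**2 = (-2000 + 0)**2 = (-2000)**2 = 4000000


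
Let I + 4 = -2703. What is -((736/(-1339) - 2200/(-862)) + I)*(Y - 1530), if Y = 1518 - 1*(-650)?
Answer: 995968005802/577109 ≈ 1.7258e+6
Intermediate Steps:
I = -2707 (I = -4 - 2703 = -2707)
Y = 2168 (Y = 1518 + 650 = 2168)
-((736/(-1339) - 2200/(-862)) + I)*(Y - 1530) = -((736/(-1339) - 2200/(-862)) - 2707)*(2168 - 1530) = -((736*(-1/1339) - 2200*(-1/862)) - 2707)*638 = -((-736/1339 + 1100/431) - 2707)*638 = -(1155684/577109 - 2707)*638 = -(-1561078379)*638/577109 = -1*(-995968005802/577109) = 995968005802/577109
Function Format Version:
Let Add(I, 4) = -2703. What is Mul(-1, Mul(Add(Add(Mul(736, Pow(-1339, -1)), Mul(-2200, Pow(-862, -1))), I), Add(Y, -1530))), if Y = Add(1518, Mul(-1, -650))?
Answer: Rational(995968005802, 577109) ≈ 1.7258e+6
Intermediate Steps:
I = -2707 (I = Add(-4, -2703) = -2707)
Y = 2168 (Y = Add(1518, 650) = 2168)
Mul(-1, Mul(Add(Add(Mul(736, Pow(-1339, -1)), Mul(-2200, Pow(-862, -1))), I), Add(Y, -1530))) = Mul(-1, Mul(Add(Add(Mul(736, Pow(-1339, -1)), Mul(-2200, Pow(-862, -1))), -2707), Add(2168, -1530))) = Mul(-1, Mul(Add(Add(Mul(736, Rational(-1, 1339)), Mul(-2200, Rational(-1, 862))), -2707), 638)) = Mul(-1, Mul(Add(Add(Rational(-736, 1339), Rational(1100, 431)), -2707), 638)) = Mul(-1, Mul(Add(Rational(1155684, 577109), -2707), 638)) = Mul(-1, Mul(Rational(-1561078379, 577109), 638)) = Mul(-1, Rational(-995968005802, 577109)) = Rational(995968005802, 577109)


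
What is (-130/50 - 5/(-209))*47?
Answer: -126524/1045 ≈ -121.08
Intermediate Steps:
(-130/50 - 5/(-209))*47 = (-130*1/50 - 5*(-1/209))*47 = (-13/5 + 5/209)*47 = -2692/1045*47 = -126524/1045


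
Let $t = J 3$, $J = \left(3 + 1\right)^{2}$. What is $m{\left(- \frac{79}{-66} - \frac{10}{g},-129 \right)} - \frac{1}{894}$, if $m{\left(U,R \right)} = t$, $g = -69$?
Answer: $\frac{42911}{894} \approx 47.999$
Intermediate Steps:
$J = 16$ ($J = 4^{2} = 16$)
$t = 48$ ($t = 16 \cdot 3 = 48$)
$m{\left(U,R \right)} = 48$
$m{\left(- \frac{79}{-66} - \frac{10}{g},-129 \right)} - \frac{1}{894} = 48 - \frac{1}{894} = \frac{42911}{894}$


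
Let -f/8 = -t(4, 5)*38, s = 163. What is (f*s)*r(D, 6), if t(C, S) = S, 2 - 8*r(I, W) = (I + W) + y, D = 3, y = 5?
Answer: -371640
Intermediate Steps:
r(I, W) = -3/8 - I/8 - W/8 (r(I, W) = 1/4 - ((I + W) + 5)/8 = 1/4 - (5 + I + W)/8 = 1/4 + (-5/8 - I/8 - W/8) = -3/8 - I/8 - W/8)
f = 1520 (f = -(-8)*5*38 = -(-8)*190 = -8*(-190) = 1520)
(f*s)*r(D, 6) = (1520*163)*(-3/8 - 1/8*3 - 1/8*6) = 247760*(-3/8 - 3/8 - 3/4) = 247760*(-3/2) = -371640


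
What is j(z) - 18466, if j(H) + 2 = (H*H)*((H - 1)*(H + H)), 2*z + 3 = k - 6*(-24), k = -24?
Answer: 184037751/8 ≈ 2.3005e+7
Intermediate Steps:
z = 117/2 (z = -3/2 + (-24 - 6*(-24))/2 = -3/2 + (-24 - 1*(-144))/2 = -3/2 + (-24 + 144)/2 = -3/2 + (½)*120 = -3/2 + 60 = 117/2 ≈ 58.500)
j(H) = -2 + 2*H³*(-1 + H) (j(H) = -2 + (H*H)*((H - 1)*(H + H)) = -2 + H²*((-1 + H)*(2*H)) = -2 + H²*(2*H*(-1 + H)) = -2 + 2*H³*(-1 + H))
j(z) - 18466 = (-2 - 2*(117/2)³ + 2*(117/2)⁴) - 18466 = (-2 - 2*1601613/8 + 2*(187388721/16)) - 18466 = (-2 - 1601613/4 + 187388721/8) - 18466 = 184185479/8 - 18466 = 184037751/8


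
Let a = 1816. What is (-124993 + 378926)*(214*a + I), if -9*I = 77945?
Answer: 868367316043/9 ≈ 9.6485e+10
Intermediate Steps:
I = -77945/9 (I = -⅑*77945 = -77945/9 ≈ -8660.6)
(-124993 + 378926)*(214*a + I) = (-124993 + 378926)*(214*1816 - 77945/9) = 253933*(388624 - 77945/9) = 253933*(3419671/9) = 868367316043/9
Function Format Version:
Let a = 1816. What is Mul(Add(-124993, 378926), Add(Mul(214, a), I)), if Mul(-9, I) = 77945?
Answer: Rational(868367316043, 9) ≈ 9.6485e+10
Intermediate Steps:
I = Rational(-77945, 9) (I = Mul(Rational(-1, 9), 77945) = Rational(-77945, 9) ≈ -8660.6)
Mul(Add(-124993, 378926), Add(Mul(214, a), I)) = Mul(Add(-124993, 378926), Add(Mul(214, 1816), Rational(-77945, 9))) = Mul(253933, Add(388624, Rational(-77945, 9))) = Mul(253933, Rational(3419671, 9)) = Rational(868367316043, 9)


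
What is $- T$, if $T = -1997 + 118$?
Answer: $1879$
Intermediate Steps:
$T = -1879$
$- T = \left(-1\right) \left(-1879\right) = 1879$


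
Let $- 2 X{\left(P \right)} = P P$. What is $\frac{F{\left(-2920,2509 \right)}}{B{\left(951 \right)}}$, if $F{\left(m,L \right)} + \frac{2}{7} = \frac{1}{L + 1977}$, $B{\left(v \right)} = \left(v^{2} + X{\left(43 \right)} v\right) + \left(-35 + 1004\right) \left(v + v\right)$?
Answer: $- \frac{8965}{58666456779} \approx -1.5281 \cdot 10^{-7}$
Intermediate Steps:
$X{\left(P \right)} = - \frac{P^{2}}{2}$ ($X{\left(P \right)} = - \frac{P P}{2} = - \frac{P^{2}}{2}$)
$B{\left(v \right)} = v^{2} + \frac{2027 v}{2}$ ($B{\left(v \right)} = \left(v^{2} + - \frac{43^{2}}{2} v\right) + \left(-35 + 1004\right) \left(v + v\right) = \left(v^{2} + \left(- \frac{1}{2}\right) 1849 v\right) + 969 \cdot 2 v = \left(v^{2} - \frac{1849 v}{2}\right) + 1938 v = v^{2} + \frac{2027 v}{2}$)
$F{\left(m,L \right)} = - \frac{2}{7} + \frac{1}{1977 + L}$ ($F{\left(m,L \right)} = - \frac{2}{7} + \frac{1}{L + 1977} = - \frac{2}{7} + \frac{1}{1977 + L}$)
$\frac{F{\left(-2920,2509 \right)}}{B{\left(951 \right)}} = \frac{\frac{1}{7} \frac{1}{1977 + 2509} \left(-3947 - 5018\right)}{\frac{1}{2} \cdot 951 \left(2027 + 2 \cdot 951\right)} = \frac{\frac{1}{7} \cdot \frac{1}{4486} \left(-3947 - 5018\right)}{\frac{1}{2} \cdot 951 \left(2027 + 1902\right)} = \frac{\frac{1}{7} \cdot \frac{1}{4486} \left(-8965\right)}{\frac{1}{2} \cdot 951 \cdot 3929} = - \frac{8965}{31402 \cdot \frac{3736479}{2}} = \left(- \frac{8965}{31402}\right) \frac{2}{3736479} = - \frac{8965}{58666456779}$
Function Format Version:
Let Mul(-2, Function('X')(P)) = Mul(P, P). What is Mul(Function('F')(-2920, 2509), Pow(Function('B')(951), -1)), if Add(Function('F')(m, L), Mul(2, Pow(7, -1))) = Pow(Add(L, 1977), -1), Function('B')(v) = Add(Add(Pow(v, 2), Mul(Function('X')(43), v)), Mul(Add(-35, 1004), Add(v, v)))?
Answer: Rational(-8965, 58666456779) ≈ -1.5281e-7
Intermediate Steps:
Function('X')(P) = Mul(Rational(-1, 2), Pow(P, 2)) (Function('X')(P) = Mul(Rational(-1, 2), Mul(P, P)) = Mul(Rational(-1, 2), Pow(P, 2)))
Function('B')(v) = Add(Pow(v, 2), Mul(Rational(2027, 2), v)) (Function('B')(v) = Add(Add(Pow(v, 2), Mul(Mul(Rational(-1, 2), Pow(43, 2)), v)), Mul(Add(-35, 1004), Add(v, v))) = Add(Add(Pow(v, 2), Mul(Mul(Rational(-1, 2), 1849), v)), Mul(969, Mul(2, v))) = Add(Add(Pow(v, 2), Mul(Rational(-1849, 2), v)), Mul(1938, v)) = Add(Pow(v, 2), Mul(Rational(2027, 2), v)))
Function('F')(m, L) = Add(Rational(-2, 7), Pow(Add(1977, L), -1)) (Function('F')(m, L) = Add(Rational(-2, 7), Pow(Add(L, 1977), -1)) = Add(Rational(-2, 7), Pow(Add(1977, L), -1)))
Mul(Function('F')(-2920, 2509), Pow(Function('B')(951), -1)) = Mul(Mul(Rational(1, 7), Pow(Add(1977, 2509), -1), Add(-3947, Mul(-2, 2509))), Pow(Mul(Rational(1, 2), 951, Add(2027, Mul(2, 951))), -1)) = Mul(Mul(Rational(1, 7), Pow(4486, -1), Add(-3947, -5018)), Pow(Mul(Rational(1, 2), 951, Add(2027, 1902)), -1)) = Mul(Mul(Rational(1, 7), Rational(1, 4486), -8965), Pow(Mul(Rational(1, 2), 951, 3929), -1)) = Mul(Rational(-8965, 31402), Pow(Rational(3736479, 2), -1)) = Mul(Rational(-8965, 31402), Rational(2, 3736479)) = Rational(-8965, 58666456779)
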